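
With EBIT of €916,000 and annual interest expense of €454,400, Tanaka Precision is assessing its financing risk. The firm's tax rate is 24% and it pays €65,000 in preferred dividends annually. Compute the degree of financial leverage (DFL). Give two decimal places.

2.44

Interest = €454,400.00.
Preferred dividends grossed up pre-tax: €65,000 / (1 − 0.24) = €85,526.32.
DFL = EBIT ÷ [EBIT − I − D_p/(1−t)] = €916,000 ÷ [€916,000 − €454,400.00 − €85,526.32] = €916,000 ÷ €376,073.68 = 2.4357.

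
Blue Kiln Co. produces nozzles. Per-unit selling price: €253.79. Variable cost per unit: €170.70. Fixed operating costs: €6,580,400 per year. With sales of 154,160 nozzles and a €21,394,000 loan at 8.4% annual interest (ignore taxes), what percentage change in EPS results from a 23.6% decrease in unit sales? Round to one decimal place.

Total contribution margin = 154,160 × €83.09 = €12,809,154.40.
Operating income = contribution − fixed costs = €12,809,154.40 − €6,580,400 = €6,228,754.40.
Interest = €1,797,096.00, so EBIT − I = €4,431,658.40.
DCL = total CM / (EBIT − I) = €12,809,154.40 / €4,431,658.40 = 2.8904.
EPS therefore changes by 2.8904 × (-23.6%) = -68.2%.

-68.2%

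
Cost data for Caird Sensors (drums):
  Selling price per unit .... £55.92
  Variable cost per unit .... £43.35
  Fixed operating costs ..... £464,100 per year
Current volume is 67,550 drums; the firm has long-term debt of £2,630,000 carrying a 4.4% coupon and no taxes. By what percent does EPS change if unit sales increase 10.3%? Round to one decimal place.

Total contribution margin = 67,550 × £12.57 = £849,103.50.
Operating income = contribution − fixed costs = £849,103.50 − £464,100 = £385,003.50.
Interest = £115,720.00, so EBIT − I = £269,283.50.
DCL = total CM / (EBIT − I) = £849,103.50 / £269,283.50 = 3.1532.
%ΔEPS = DCL × %ΔSales = 3.1532 × +10.3% = +32.5%.

+32.5%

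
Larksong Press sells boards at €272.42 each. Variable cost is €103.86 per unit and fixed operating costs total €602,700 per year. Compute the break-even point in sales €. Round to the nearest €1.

CM per unit = €272.42 − €103.86 = €168.56; CM ratio = €168.56 / €272.42 = 0.6188.
Break-even sales = FC ÷ CM ratio = €602,700 × €272.42 / €168.56 = €974,060.

€974,060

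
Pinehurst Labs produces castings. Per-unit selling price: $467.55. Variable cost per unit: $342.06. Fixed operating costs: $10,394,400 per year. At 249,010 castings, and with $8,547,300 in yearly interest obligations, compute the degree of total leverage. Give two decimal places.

Total contribution margin = 249,010 × $125.49 = $31,248,264.90.
Operating income = contribution − fixed costs = $31,248,264.90 − $10,394,400 = $20,853,864.90. Interest = $8,547,300.00, so EBIT − I = $12,306,564.90.
Degree of total leverage = total CM / (EBIT − interest) = $31,248,264.90 / $12,306,564.90 = 2.5392.

2.54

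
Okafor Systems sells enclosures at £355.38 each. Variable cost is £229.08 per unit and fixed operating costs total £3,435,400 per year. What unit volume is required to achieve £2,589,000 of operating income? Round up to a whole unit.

47,700 enclosures

Contribution margin per unit = £355.38 − £229.08 = £126.30.
Units = (FC + target) / CM = (£3,435,400 + £2,589,000) / £126.30 = 47,699.13, so 47,700 enclosures.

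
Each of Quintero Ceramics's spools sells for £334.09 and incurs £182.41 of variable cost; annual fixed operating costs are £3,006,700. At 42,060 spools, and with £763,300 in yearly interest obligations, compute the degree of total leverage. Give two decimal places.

Total contribution margin = 42,060 × £151.68 = £6,379,660.80.
EBIT = £6,379,660.80 − £3,006,700 = £3,372,960.80. Interest = £763,300.00, so EBIT − I = £2,609,660.80.
Degree of total leverage = total CM / (EBIT − interest) = £6,379,660.80 / £2,609,660.80 = 2.4446.

2.44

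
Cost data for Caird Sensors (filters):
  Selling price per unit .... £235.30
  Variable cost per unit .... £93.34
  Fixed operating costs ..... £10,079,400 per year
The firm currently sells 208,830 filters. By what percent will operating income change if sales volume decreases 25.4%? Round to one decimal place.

Total contribution margin = 208,830 × £141.96 = £29,645,506.80.
Operating income = contribution − fixed costs = £29,645,506.80 − £10,079,400 = £19,566,106.80.
So DOL = total CM / EBIT = £29,645,506.80 / £19,566,106.80 = 1.5151.
Operating income changes by 1.5151 × -25.4% = -38.5%.

-38.5%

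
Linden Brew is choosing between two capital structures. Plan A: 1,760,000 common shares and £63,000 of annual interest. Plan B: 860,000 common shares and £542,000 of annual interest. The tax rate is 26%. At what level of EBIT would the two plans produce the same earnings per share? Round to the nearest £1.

At indifference, (EBIT − 63,000)(1 − t)/1,760,000 = (EBIT − 542,000)(1 − t)/860,000.
The (1 − t) factor cancels: (EBIT − 63,000) × 860,000 = (EBIT − 542,000) × 1,760,000.
EBIT × (1,760,000 − 860,000) = 542,000 × 1,760,000 − 63,000 × 860,000 = 899,740,000,000, so EBIT = 899,740,000,000 ÷ 900,000 = 999,711.11.

£999,711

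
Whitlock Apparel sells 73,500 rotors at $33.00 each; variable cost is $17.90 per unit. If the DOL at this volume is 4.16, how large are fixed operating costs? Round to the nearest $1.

$843,059

Contribution at this volume is 73,500 × $15.10 = $1,109,850.00.
Since DOL = CM ÷ EBIT, EBIT = $1,109,850.00 ÷ 4.16 = $266,790.87.
Fixed costs = CM − EBIT = $1,109,850.00 − $266,790.87 = $843,059.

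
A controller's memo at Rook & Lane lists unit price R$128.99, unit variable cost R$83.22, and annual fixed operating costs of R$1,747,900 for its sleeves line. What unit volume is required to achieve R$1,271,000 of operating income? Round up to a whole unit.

65,959 sleeves

Each unit contributes R$128.99 − R$83.22 = R$45.77.
Required volume = (fixed costs + target profit) ÷ CM = (R$1,747,900 + R$1,271,000) ÷ R$45.77 = 65,958.05, so 65,959 sleeves.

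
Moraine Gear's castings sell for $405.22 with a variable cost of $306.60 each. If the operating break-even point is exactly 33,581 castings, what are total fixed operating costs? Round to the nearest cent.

$3,311,758.22

Unit CM = price − variable cost = $405.22 − $306.60 = $98.62.
Since BE = FC / CM, FC = 33,581 × $98.62 = $3,311,758.22.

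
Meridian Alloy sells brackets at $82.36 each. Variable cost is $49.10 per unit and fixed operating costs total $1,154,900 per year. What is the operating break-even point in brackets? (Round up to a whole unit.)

34,724 brackets

Unit CM = price − variable cost = $82.36 − $49.10 = $33.26.
Units to break even: $1,154,900 ÷ $33.26 = 34,723.39, rounded up to 34,724.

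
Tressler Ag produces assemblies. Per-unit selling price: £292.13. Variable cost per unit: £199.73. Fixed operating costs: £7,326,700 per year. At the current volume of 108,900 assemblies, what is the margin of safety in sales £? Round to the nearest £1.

Contribution margin per unit = £292.13 − £199.73 = £92.40. Break-even units = £7,326,700 ÷ £92.40 = 79,293.29; break-even revenue = 79,293.29 × £292.13 = £23,163,948.82.
Current sales = 108,900 × £292.13 = £31,812,957.00.
Margin of safety = £31,812,957.00 − £23,163,948.82 = £8,649,008.

£8,649,008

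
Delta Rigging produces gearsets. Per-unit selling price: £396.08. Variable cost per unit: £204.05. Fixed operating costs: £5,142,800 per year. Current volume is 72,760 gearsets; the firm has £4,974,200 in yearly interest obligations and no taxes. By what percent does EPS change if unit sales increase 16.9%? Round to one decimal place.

Total contribution margin = 72,760 × £192.03 = £13,972,102.80.
Subtracting fixed costs: EBIT = £13,972,102.80 − £5,142,800 = £8,829,302.80.
Interest = £4,974,200.00, so EBIT − I = £3,855,102.80.
Degree of combined leverage = contribution ÷ (EBIT − I) = £13,972,102.80 ÷ £3,855,102.80 = 3.6243.
EPS therefore changes by 3.6243 × (+16.9%) = +61.3%.

+61.3%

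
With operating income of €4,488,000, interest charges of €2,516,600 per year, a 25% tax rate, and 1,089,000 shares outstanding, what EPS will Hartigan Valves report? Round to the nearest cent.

€1.36

Pre-tax income = €4,488,000 − €2,516,600.00 = €1,971,400.00.
Net income = €1,971,400.00 × (1 − 0.25) = €1,478,550.00.
EPS = €1,478,550.00 ÷ 1,089,000 = €1.36.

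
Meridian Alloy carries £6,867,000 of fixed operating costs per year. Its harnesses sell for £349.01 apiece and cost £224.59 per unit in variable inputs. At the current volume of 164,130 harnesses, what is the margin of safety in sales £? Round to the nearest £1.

Unit CM = price − variable cost = £349.01 − £224.59 = £124.42. Break-even units = £6,867,000 ÷ £124.42 = 55,192.09; break-even revenue = 55,192.09 × £349.01 = £19,262,591.79.
Actual sales revenue = 164,130 × £349.01 = £57,283,011.30.
Margin of safety = £57,283,011.30 − £19,262,591.79 = £38,020,420.

£38,020,420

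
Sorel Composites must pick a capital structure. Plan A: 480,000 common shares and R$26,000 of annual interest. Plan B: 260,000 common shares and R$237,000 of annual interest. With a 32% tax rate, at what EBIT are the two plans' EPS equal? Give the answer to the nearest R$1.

R$486,364

At indifference, (EBIT − 26,000)(1 − t)/480,000 = (EBIT − 237,000)(1 − t)/260,000.
The (1 − t) factor cancels: (EBIT − 26,000) × 260,000 = (EBIT − 237,000) × 480,000.
EBIT × (480,000 − 260,000) = 237,000 × 480,000 − 26,000 × 260,000 = 107,000,000,000, so EBIT = 107,000,000,000 ÷ 220,000 = 486,363.64.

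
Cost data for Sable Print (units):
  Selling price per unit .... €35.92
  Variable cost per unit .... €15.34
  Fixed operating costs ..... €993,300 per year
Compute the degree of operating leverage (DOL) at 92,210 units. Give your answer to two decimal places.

2.10

At 92,210 units, contribution = 92,210 × €20.58 = €1,897,681.80.
EBIT = €1,897,681.80 − €993,300 = €904,381.80.
So DOL = total CM / EBIT = €1,897,681.80 / €904,381.80 = 2.0983.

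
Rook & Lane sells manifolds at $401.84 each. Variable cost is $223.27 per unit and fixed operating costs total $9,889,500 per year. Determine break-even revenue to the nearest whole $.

Contribution margin per unit = $401.84 − $223.27 = $178.57, a CM ratio of $178.57 ÷ $401.84 = 0.4444.
Break-even sales = FC ÷ CM ratio = $9,889,500 × $401.84 / $178.57 = $22,254,559.

$22,254,559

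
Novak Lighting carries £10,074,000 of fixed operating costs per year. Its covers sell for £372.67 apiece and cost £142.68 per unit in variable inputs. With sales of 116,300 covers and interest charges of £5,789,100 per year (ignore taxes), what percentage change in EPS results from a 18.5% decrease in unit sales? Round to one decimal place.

-45.5%

Total contribution margin = 116,300 × £229.99 = £26,747,837.00.
Subtracting fixed costs: EBIT = £26,747,837.00 − £10,074,000 = £16,673,837.00.
After interest of £5,789,100.00, pre-tax earnings = £10,884,737.00.
DCL = total CM / (EBIT − I) = £26,747,837.00 / £10,884,737.00 = 2.4574.
%ΔEPS = DCL × %ΔSales = 2.4574 × -18.5% = -45.5%.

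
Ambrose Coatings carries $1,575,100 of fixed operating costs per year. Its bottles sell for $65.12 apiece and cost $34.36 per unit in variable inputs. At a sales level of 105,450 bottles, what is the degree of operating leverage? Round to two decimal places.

At 105,450 units, contribution = 105,450 × $30.76 = $3,243,642.00.
Operating income = contribution − fixed costs = $3,243,642.00 − $1,575,100 = $1,668,542.00.
Degree of operating leverage = $3,243,642.00 / $1,668,542.00 = 1.9440.

1.94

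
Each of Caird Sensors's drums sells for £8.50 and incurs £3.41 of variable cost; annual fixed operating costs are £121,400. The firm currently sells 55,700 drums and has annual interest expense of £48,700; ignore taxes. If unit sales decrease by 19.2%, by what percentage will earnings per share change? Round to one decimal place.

-48.0%

At 55,700 units, contribution = 55,700 × £5.09 = £283,513.00.
EBIT = £283,513.00 − £121,400 = £162,113.00.
Interest = £48,700.00, so EBIT − I = £113,413.00.
DCL = total CM / (EBIT − I) = £283,513.00 / £113,413.00 = 2.4998.
EPS therefore changes by 2.4998 × (-19.2%) = -48.0%.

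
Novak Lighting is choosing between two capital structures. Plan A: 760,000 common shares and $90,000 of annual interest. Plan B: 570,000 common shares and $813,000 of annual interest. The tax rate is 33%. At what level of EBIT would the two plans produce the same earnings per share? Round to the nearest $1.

$2,982,000

Set EPS_A = EPS_B: (EBIT − $90,000)(1 − 0.33) ÷ 760,000 = (EBIT − $813,000)(1 − 0.33) ÷ 570,000.
Cancelling (1 − t) and cross-multiplying: 570,000·(EBIT − 90,000) = 760,000·(EBIT − 813,000).
Solving, EBIT = (813,000·760,000 − 90,000·570,000) / (760,000 − 570,000) = 566,580,000,000 / 190,000 = 2,982,000.00.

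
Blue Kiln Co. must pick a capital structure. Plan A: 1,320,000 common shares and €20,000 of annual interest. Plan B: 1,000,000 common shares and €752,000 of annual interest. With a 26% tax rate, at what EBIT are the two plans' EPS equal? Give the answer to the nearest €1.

€3,039,500

Set EPS_A = EPS_B: (EBIT − €20,000)(1 − 0.26) ÷ 1,320,000 = (EBIT − €752,000)(1 − 0.26) ÷ 1,000,000.
The (1 − t) factor cancels: (EBIT − 20,000) × 1,000,000 = (EBIT − 752,000) × 1,320,000.
EBIT × (1,320,000 − 1,000,000) = 752,000 × 1,320,000 − 20,000 × 1,000,000 = 972,640,000,000, so EBIT = 972,640,000,000 ÷ 320,000 = 3,039,500.00.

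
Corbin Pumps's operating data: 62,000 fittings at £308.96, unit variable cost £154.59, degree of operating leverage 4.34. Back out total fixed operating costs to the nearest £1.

Contribution at this volume is 62,000 × £154.37 = £9,570,940.00.
Since DOL = CM ÷ EBIT, EBIT = £9,570,940.00 ÷ 4.34 = £2,205,285.71.
Fixed costs = CM − EBIT = £9,570,940.00 − £2,205,285.71 = £7,365,654.

£7,365,654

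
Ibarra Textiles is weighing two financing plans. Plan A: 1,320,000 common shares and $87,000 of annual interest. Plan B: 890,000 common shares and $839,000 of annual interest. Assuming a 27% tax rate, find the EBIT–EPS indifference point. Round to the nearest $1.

$2,395,465

At indifference, (EBIT − 87,000)(1 − t)/1,320,000 = (EBIT − 839,000)(1 − t)/890,000.
The (1 − t) factor cancels: (EBIT − 87,000) × 890,000 = (EBIT − 839,000) × 1,320,000.
Solving, EBIT = (839,000·1,320,000 − 87,000·890,000) / (1,320,000 − 890,000) = 1,030,050,000,000 / 430,000 = 2,395,465.12.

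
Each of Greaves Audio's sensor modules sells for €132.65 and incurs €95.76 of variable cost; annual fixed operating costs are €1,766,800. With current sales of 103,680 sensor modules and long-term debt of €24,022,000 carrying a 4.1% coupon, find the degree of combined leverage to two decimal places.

Total contribution margin = 103,680 × €36.89 = €3,824,755.20.
Operating income = contribution − fixed costs = €3,824,755.20 − €1,766,800 = €2,057,955.20. Interest = €984,902.00.
DOL = €3,824,755.20 ÷ €2,057,955.20 = 1.8585; DFL = €2,057,955.20 ÷ €1,073,053.20 = 1.9179.
DCL = DOL × DFL = 1.8585 × 1.9179 = 3.5644.

3.56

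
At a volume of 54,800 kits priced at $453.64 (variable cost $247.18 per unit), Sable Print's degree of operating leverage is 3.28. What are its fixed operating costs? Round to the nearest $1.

At 54,800 units, contribution = 54,800 × $206.46 = $11,314,008.00.
DOL = contribution / EBIT, so EBIT = $11,314,008.00 / 3.28 = $3,449,392.68.
Fixed costs = CM − EBIT = $11,314,008.00 − $3,449,392.68 = $7,864,615.

$7,864,615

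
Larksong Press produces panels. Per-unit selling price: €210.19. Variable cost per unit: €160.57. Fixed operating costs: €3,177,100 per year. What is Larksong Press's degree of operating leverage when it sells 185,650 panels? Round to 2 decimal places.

At 185,650 units, contribution = 185,650 × €49.62 = €9,211,953.00.
EBIT = €9,211,953.00 − €3,177,100 = €6,034,853.00.
DOL = contribution ÷ EBIT = €9,211,953.00 ÷ €6,034,853.00 = 1.5265.

1.53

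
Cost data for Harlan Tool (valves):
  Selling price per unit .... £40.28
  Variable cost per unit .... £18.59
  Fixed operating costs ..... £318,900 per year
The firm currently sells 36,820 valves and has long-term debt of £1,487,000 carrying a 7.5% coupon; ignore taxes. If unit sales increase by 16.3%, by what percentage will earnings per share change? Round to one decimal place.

At 36,820 units, contribution = 36,820 × £21.69 = £798,625.80.
Subtracting fixed costs: EBIT = £798,625.80 − £318,900 = £479,725.80.
Interest = £111,525.00, so EBIT − I = £368,200.80.
DCL = total CM / (EBIT − I) = £798,625.80 / £368,200.80 = 2.1690.
%ΔEPS = DCL × %ΔSales = 2.1690 × +16.3% = +35.4%.

+35.4%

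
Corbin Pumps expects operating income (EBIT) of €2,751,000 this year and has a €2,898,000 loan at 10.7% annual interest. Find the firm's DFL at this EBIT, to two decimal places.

Interest = €310,086.00.
DFL = EBIT ÷ (EBIT − I) = €2,751,000 ÷ (€2,751,000 − €310,086.00) = €2,751,000 ÷ €2,440,914.00 = 1.1270.

1.13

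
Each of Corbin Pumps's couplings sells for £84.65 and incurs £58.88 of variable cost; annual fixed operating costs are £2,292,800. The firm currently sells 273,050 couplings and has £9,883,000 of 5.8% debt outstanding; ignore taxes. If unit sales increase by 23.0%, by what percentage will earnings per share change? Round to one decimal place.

At 273,050 units, contribution = 273,050 × £25.77 = £7,036,498.50.
Subtracting fixed costs: EBIT = £7,036,498.50 − £2,292,800 = £4,743,698.50.
Interest = £573,214.00, so EBIT − I = £4,170,484.50.
Degree of combined leverage = contribution ÷ (EBIT − I) = £7,036,498.50 ÷ £4,170,484.50 = 1.6872.
EPS therefore changes by 1.6872 × (+23.0%) = +38.8%.

+38.8%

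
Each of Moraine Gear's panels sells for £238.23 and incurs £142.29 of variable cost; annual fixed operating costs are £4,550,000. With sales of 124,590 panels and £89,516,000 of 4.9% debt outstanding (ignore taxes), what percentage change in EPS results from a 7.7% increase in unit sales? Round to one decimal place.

Total contribution margin = 124,590 × £95.94 = £11,953,164.60.
Operating income = contribution − fixed costs = £11,953,164.60 − £4,550,000 = £7,403,164.60.
After interest of £4,386,284.00, pre-tax earnings = £3,016,880.60.
Degree of combined leverage = contribution ÷ (EBIT − I) = £11,953,164.60 ÷ £3,016,880.60 = 3.9621.
%ΔEPS = DCL × %ΔSales = 3.9621 × +7.7% = +30.5%.

+30.5%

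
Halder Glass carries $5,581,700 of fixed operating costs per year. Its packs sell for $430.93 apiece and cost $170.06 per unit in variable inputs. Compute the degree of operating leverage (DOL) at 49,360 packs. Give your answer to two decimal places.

1.77

Total contribution margin = 49,360 × $260.87 = $12,876,543.20.
EBIT = $12,876,543.20 − $5,581,700 = $7,294,843.20.
DOL = contribution ÷ EBIT = $12,876,543.20 ÷ $7,294,843.20 = 1.7652.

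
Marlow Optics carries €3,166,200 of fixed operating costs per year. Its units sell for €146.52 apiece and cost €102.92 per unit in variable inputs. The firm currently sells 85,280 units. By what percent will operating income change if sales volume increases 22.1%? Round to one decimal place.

At 85,280 units, contribution = 85,280 × €43.60 = €3,718,208.00.
EBIT = €3,718,208.00 − €3,166,200 = €552,008.00.
So DOL = total CM / EBIT = €3,718,208.00 / €552,008.00 = 6.7358.
Operating income changes by 6.7358 × +22.1% = +148.9%.

+148.9%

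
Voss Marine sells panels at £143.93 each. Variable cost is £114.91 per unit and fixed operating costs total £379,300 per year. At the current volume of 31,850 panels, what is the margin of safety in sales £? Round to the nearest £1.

Each unit contributes £143.93 − £114.91 = £29.02. Break-even units = £379,300 ÷ £29.02 = 13,070.30; break-even revenue = 13,070.30 × £143.93 = £1,881,207.75.
Actual sales revenue = 31,850 × £143.93 = £4,584,170.50.
Margin of safety = £4,584,170.50 − £1,881,207.75 = £2,702,963.

£2,702,963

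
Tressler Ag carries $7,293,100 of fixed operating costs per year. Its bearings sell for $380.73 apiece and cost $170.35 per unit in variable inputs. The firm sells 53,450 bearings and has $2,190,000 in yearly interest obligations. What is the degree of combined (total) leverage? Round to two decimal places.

At 53,450 units, contribution = 53,450 × $210.38 = $11,244,811.00.
Operating income = contribution − fixed costs = $11,244,811.00 − $7,293,100 = $3,951,711.00. Interest = $2,190,000.00.
DOL = $11,244,811.00 ÷ $3,951,711.00 = 2.8456; DFL = $3,951,711.00 ÷ $1,761,711.00 = 2.2431.
DCL = DOL × DFL = 2.8456 × 2.2431 = 6.3830.

6.38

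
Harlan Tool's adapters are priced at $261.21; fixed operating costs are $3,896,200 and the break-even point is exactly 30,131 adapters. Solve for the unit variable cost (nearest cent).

At break-even, FC = Q × (P − VC), so P − VC = $3,896,200 ÷ 30,131 = $129.3087.
Variable cost per unit = $261.21 − $129.3087 = $131.90.

$131.90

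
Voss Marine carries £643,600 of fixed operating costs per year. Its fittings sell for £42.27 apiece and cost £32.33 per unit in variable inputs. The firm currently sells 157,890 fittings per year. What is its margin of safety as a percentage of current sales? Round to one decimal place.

59.0%

Each unit contributes £42.27 − £32.33 = £9.94. Break-even units = £643,600 ÷ £9.94 = 64,748.49; break-even revenue = 64,748.49 × £42.27 = £2,736,918.71.
Current sales = 157,890 × £42.27 = £6,674,010.30.
Margin of safety = (£6,674,010.30 − £2,736,918.71) ÷ £6,674,010.30 = 59.0%.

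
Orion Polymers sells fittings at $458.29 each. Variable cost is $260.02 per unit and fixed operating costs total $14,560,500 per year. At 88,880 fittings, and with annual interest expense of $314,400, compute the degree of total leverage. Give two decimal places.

Total contribution margin = 88,880 × $198.27 = $17,622,237.60.
Operating income = contribution − fixed costs = $17,622,237.60 − $14,560,500 = $3,061,737.60. Interest = $314,400.00, so EBIT − I = $2,747,337.60.
DCL = contribution ÷ (EBIT − I) = $17,622,237.60 ÷ $2,747,337.60 = 6.4143.

6.41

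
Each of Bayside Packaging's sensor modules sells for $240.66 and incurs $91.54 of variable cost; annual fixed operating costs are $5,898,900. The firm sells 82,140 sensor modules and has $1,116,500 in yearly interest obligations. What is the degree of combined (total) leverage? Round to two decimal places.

2.34

Total contribution margin = 82,140 × $149.12 = $12,248,716.80.
EBIT = $12,248,716.80 − $5,898,900 = $6,349,816.80. Interest = $1,116,500.00, so EBIT − I = $5,233,316.80.
DCL = contribution ÷ (EBIT − I) = $12,248,716.80 ÷ $5,233,316.80 = 2.3405.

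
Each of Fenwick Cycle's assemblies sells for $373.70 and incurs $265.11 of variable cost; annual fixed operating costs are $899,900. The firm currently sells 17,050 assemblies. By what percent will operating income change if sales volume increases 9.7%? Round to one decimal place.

+18.9%

At 17,050 units, contribution = 17,050 × $108.59 = $1,851,459.50.
Operating income = contribution − fixed costs = $1,851,459.50 − $899,900 = $951,559.50.
Degree of operating leverage = $1,851,459.50 / $951,559.50 = 1.9457.
%ΔEBIT = DOL × %ΔSales = 1.9457 × +9.7% = +18.9%.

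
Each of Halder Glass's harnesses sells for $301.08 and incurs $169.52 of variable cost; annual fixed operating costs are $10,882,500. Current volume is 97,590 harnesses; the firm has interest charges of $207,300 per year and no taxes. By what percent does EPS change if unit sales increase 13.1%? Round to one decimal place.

+96.2%

Contribution at this volume is 97,590 × $131.56 = $12,838,940.40.
Operating income = contribution − fixed costs = $12,838,940.40 − $10,882,500 = $1,956,440.40.
After interest of $207,300.00, pre-tax earnings = $1,749,140.40.
Degree of combined leverage = contribution ÷ (EBIT − I) = $12,838,940.40 ÷ $1,749,140.40 = 7.3401.
EPS therefore changes by 7.3401 × (+13.1%) = +96.2%.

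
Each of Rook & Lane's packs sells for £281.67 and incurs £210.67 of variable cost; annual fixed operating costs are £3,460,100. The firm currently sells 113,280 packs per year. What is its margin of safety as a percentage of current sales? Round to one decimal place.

57.0%

Each unit contributes £281.67 − £210.67 = £71.00. Break-even units = £3,460,100 ÷ £71.00 = 48,733.80; break-even revenue = 48,733.80 × £281.67 = £13,726,850.24.
Actual sales revenue = 113,280 × £281.67 = £31,907,577.60.
Margin of safety = (£31,907,577.60 − £13,726,850.24) ÷ £31,907,577.60 = 57.0%.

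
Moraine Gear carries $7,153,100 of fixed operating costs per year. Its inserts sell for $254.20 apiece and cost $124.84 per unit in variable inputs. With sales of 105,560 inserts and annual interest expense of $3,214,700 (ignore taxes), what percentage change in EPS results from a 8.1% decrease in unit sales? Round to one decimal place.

-33.6%

Total contribution margin = 105,560 × $129.36 = $13,655,241.60.
Subtracting fixed costs: EBIT = $13,655,241.60 − $7,153,100 = $6,502,141.60.
After interest of $3,214,700.00, pre-tax earnings = $3,287,441.60.
DCL = total CM / (EBIT − I) = $13,655,241.60 / $3,287,441.60 = 4.1538.
EPS therefore changes by 4.1538 × (-8.1%) = -33.6%.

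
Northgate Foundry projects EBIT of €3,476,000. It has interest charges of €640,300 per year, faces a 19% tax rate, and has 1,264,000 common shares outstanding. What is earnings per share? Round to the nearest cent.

€1.82

Pre-tax income = €3,476,000 − €640,300.00 = €2,835,700.00.
After tax at 19%: net income = €2,835,700.00 × 0.81 = €2,296,917.00.
Per share: €2,296,917.00 / 1,264,000 shares = €1.82.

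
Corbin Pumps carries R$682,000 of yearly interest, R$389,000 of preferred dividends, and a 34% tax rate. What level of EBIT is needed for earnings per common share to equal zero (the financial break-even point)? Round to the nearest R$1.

Preferred dividends are paid after tax, so their pre-tax equivalent is R$389,000 ÷ (1 − 0.34) = R$589,393.94.
EPS = 0 when EBIT covers interest plus the pre-tax preferred burden: R$682,000 + R$589,393.94 = R$1,271,393.94.

R$1,271,394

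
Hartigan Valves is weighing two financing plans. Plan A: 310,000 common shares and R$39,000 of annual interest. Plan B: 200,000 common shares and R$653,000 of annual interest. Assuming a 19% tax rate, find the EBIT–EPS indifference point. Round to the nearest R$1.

At indifference, (EBIT − 39,000)(1 − t)/310,000 = (EBIT − 653,000)(1 − t)/200,000.
The (1 − t) factor cancels: (EBIT − 39,000) × 200,000 = (EBIT − 653,000) × 310,000.
EBIT × (310,000 − 200,000) = 653,000 × 310,000 − 39,000 × 200,000 = 194,630,000,000, so EBIT = 194,630,000,000 ÷ 110,000 = 1,769,363.64.

R$1,769,364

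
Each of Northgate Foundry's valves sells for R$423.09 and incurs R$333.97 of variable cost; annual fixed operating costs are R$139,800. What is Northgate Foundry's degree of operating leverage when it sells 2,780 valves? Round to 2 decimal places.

Total contribution margin = 2,780 × R$89.12 = R$247,753.60.
Subtracting fixed costs: EBIT = R$247,753.60 − R$139,800 = R$107,953.60.
Degree of operating leverage = R$247,753.60 / R$107,953.60 = 2.2950.

2.30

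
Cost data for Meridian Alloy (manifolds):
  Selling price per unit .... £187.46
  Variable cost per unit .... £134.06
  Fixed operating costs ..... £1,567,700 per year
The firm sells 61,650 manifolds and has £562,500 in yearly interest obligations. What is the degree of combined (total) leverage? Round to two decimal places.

Total contribution margin = 61,650 × £53.40 = £3,292,110.00.
Subtracting fixed costs: EBIT = £3,292,110.00 − £1,567,700 = £1,724,410.00. Interest = £562,500.00, so EBIT − I = £1,161,910.00.
Degree of total leverage = total CM / (EBIT − interest) = £3,292,110.00 / £1,161,910.00 = 2.8334.

2.83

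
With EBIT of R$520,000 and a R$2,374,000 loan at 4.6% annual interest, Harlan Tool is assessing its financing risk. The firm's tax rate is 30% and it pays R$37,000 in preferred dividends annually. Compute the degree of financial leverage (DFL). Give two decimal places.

Interest = R$109,204.00.
Preferred dividends grossed up pre-tax: R$37,000 / (1 − 0.30) = R$52,857.14.
DFL = EBIT ÷ [EBIT − I − D_p/(1−t)] = R$520,000 ÷ [R$520,000 − R$109,204.00 − R$52,857.14] = R$520,000 ÷ R$357,938.86 = 1.4528.

1.45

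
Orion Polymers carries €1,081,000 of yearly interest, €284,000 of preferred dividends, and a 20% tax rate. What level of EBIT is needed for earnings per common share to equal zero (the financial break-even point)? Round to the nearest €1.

€1,436,000

Grossing the preferred dividend up to pre-tax terms: €284,000 / (1 − 0.20) = €355,000.00.
EPS = 0 when EBIT covers interest plus the pre-tax preferred burden: €1,081,000 + €355,000.00 = €1,436,000.00.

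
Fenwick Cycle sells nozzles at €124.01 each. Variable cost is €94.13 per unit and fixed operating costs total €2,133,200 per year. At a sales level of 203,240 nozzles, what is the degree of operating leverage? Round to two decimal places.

Total contribution margin = 203,240 × €29.88 = €6,072,811.20.
EBIT = €6,072,811.20 − €2,133,200 = €3,939,611.20.
DOL = contribution ÷ EBIT = €6,072,811.20 ÷ €3,939,611.20 = 1.5415.

1.54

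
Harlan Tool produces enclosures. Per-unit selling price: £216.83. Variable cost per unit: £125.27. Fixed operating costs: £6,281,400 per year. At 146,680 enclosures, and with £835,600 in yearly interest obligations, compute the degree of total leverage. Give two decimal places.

At 146,680 units, contribution = 146,680 × £91.56 = £13,430,020.80.
Operating income = contribution − fixed costs = £13,430,020.80 − £6,281,400 = £7,148,620.80. Interest = £835,600.00.
DOL = £13,430,020.80 ÷ £7,148,620.80 = 1.8787; DFL = £7,148,620.80 ÷ £6,313,020.80 = 1.1324.
Combined leverage = 1.8787 × 1.1324 = 2.1274.

2.13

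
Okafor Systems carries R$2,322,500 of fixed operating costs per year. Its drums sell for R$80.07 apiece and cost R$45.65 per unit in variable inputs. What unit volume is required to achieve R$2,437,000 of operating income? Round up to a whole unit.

Each unit contributes R$80.07 − R$45.65 = R$34.42.
Need Q such that Q × R$34.42 − R$2,322,500 = R$2,437,000, i.e. Q = R$4,759,500 / R$34.42 = 138,277.16 → 138,278.

138,278 drums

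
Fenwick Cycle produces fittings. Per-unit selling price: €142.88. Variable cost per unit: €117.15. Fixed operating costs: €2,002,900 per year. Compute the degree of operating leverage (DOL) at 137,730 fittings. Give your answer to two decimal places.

Contribution at this volume is 137,730 × €25.73 = €3,543,792.90.
Operating income = contribution − fixed costs = €3,543,792.90 − €2,002,900 = €1,540,892.90.
So DOL = total CM / EBIT = €3,543,792.90 / €1,540,892.90 = 2.2998.

2.30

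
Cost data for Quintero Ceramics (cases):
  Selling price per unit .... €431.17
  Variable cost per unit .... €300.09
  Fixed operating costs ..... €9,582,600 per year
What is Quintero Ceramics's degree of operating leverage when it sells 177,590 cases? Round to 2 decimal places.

At 177,590 units, contribution = 177,590 × €131.08 = €23,278,497.20.
Operating income = contribution − fixed costs = €23,278,497.20 − €9,582,600 = €13,695,897.20.
So DOL = total CM / EBIT = €23,278,497.20 / €13,695,897.20 = 1.6997.

1.70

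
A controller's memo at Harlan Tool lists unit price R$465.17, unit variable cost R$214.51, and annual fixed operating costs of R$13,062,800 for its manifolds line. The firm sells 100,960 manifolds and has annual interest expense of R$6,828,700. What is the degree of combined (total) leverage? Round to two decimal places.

4.67

At 100,960 units, contribution = 100,960 × R$250.66 = R$25,306,633.60.
Operating income = contribution − fixed costs = R$25,306,633.60 − R$13,062,800 = R$12,243,833.60. Interest = R$6,828,700.00.
DOL = R$25,306,633.60 ÷ R$12,243,833.60 = 2.0669; DFL = R$12,243,833.60 ÷ R$5,415,133.60 = 2.2610.
Combined leverage = 2.0669 × 2.2610 = 4.6733.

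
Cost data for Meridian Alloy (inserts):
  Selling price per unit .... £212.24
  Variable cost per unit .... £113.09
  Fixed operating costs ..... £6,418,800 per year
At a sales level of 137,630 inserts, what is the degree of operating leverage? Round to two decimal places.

At 137,630 units, contribution = 137,630 × £99.15 = £13,646,014.50.
Operating income = contribution − fixed costs = £13,646,014.50 − £6,418,800 = £7,227,214.50.
Degree of operating leverage = £13,646,014.50 / £7,227,214.50 = 1.8881.

1.89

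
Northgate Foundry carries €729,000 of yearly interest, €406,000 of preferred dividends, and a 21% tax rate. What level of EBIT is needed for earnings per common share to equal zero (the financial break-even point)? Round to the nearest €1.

€1,242,924

Preferred dividends are paid after tax, so their pre-tax equivalent is €406,000 ÷ (1 − 0.21) = €513,924.05.
Financial break-even EBIT = interest + D_p ÷ (1 − t) = €729,000 + €513,924.05 = €1,242,924.05.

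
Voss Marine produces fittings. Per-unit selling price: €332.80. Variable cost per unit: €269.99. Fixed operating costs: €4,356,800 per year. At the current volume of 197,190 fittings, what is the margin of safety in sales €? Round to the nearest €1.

€42,540,243

Each unit contributes €332.80 − €269.99 = €62.81. Break-even units = €4,356,800 ÷ €62.81 = 69,364.75; break-even revenue = 69,364.75 × €332.80 = €23,084,589.08.
Actual sales revenue = 197,190 × €332.80 = €65,624,832.00.
Margin of safety = €65,624,832.00 − €23,084,589.08 = €42,540,243.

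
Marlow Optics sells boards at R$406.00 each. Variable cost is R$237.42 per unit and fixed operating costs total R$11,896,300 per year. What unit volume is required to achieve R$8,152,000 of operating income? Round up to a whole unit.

Unit CM = price − variable cost = R$406.00 − R$237.42 = R$168.58.
Units = (FC + target) / CM = (R$11,896,300 + R$8,152,000) / R$168.58 = 118,924.55, so 118,925 boards.

118,925 boards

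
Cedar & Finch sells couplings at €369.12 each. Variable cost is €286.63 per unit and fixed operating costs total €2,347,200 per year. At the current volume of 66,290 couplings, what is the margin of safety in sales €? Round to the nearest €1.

Unit CM = price − variable cost = €369.12 − €286.63 = €82.49. Break-even units = €2,347,200 ÷ €82.49 = 28,454.36; break-even revenue = 28,454.36 × €369.12 = €10,503,072.66.
Current sales = 66,290 × €369.12 = €24,468,964.80.
Margin of safety = €24,468,964.80 − €10,503,072.66 = €13,965,892.

€13,965,892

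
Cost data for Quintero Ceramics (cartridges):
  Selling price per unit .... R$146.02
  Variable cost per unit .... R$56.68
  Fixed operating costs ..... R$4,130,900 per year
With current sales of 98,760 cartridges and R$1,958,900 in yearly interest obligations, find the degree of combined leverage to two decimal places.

Contribution at this volume is 98,760 × R$89.34 = R$8,823,218.40.
EBIT = R$8,823,218.40 − R$4,130,900 = R$4,692,318.40. Interest = R$1,958,900.00.
DOL = R$8,823,218.40 ÷ R$4,692,318.40 = 1.8804; DFL = R$4,692,318.40 ÷ R$2,733,418.40 = 1.7166.
DCL = DOL × DFL = 1.8804 × 1.7166 = 3.2279.

3.23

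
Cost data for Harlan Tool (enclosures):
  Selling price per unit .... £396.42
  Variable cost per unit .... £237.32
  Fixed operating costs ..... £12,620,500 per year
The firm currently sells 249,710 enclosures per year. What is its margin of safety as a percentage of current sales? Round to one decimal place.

Unit CM = price − variable cost = £396.42 − £237.32 = £159.10. Break-even units = £12,620,500 ÷ £159.10 = 79,324.32; break-even revenue = 79,324.32 × £396.42 = £31,445,748.65.
Current sales = 249,710 × £396.42 = £98,990,038.20.
Margin of safety = (£98,990,038.20 − £31,445,748.65) ÷ £98,990,038.20 = 68.2%.

68.2%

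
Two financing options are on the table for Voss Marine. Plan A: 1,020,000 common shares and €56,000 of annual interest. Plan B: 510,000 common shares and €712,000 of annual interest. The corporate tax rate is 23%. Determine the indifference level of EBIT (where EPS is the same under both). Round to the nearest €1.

Set EPS_A = EPS_B: (EBIT − €56,000)(1 − 0.23) ÷ 1,020,000 = (EBIT − €712,000)(1 − 0.23) ÷ 510,000.
Cancelling (1 − t) and cross-multiplying: 510,000·(EBIT − 56,000) = 1,020,000·(EBIT − 712,000).
EBIT × (1,020,000 − 510,000) = 712,000 × 1,020,000 − 56,000 × 510,000 = 697,680,000,000, so EBIT = 697,680,000,000 ÷ 510,000 = 1,368,000.00.

€1,368,000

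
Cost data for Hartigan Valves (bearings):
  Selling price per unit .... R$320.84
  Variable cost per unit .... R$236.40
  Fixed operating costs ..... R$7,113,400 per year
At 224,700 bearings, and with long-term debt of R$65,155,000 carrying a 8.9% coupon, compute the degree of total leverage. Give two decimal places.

3.13

Total contribution margin = 224,700 × R$84.44 = R$18,973,668.00.
Operating income = contribution − fixed costs = R$18,973,668.00 − R$7,113,400 = R$11,860,268.00. Interest = R$5,798,795.00.
DOL = R$18,973,668.00 ÷ R$11,860,268.00 = 1.5998; DFL = R$11,860,268.00 ÷ R$6,061,473.00 = 1.9567.
DCL = DOL × DFL = 1.5998 × 1.9567 = 3.1303.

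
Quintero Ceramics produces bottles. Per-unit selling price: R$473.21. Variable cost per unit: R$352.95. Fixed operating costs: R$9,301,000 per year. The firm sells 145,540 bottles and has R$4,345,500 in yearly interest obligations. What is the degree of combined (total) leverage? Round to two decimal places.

4.54

Total contribution margin = 145,540 × R$120.26 = R$17,502,640.40.
Subtracting fixed costs: EBIT = R$17,502,640.40 − R$9,301,000 = R$8,201,640.40. Interest = R$4,345,500.00.
DOL = R$17,502,640.40 ÷ R$8,201,640.40 = 2.1340; DFL = R$8,201,640.40 ÷ R$3,856,140.40 = 2.1269.
DCL = DOL × DFL = 2.1340 × 2.1269 = 4.5388.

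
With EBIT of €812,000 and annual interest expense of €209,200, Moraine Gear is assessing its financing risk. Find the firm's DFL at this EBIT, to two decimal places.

1.35

Annual interest charges come to €209,200.00.
Degree of financial leverage = EBIT / (EBIT − interest) = €812,000 / €602,800.00 = 1.3470.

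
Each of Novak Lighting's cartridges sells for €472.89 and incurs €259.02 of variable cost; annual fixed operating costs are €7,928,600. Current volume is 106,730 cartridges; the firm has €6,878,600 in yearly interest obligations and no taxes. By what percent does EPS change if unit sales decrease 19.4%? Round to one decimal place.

-55.2%

Total contribution margin = 106,730 × €213.87 = €22,826,345.10.
EBIT = €22,826,345.10 − €7,928,600 = €14,897,745.10.
After interest of €6,878,600.00, pre-tax earnings = €8,019,145.10.
Degree of combined leverage = contribution ÷ (EBIT − I) = €22,826,345.10 ÷ €8,019,145.10 = 2.8465.
%ΔEPS = DCL × %ΔSales = 2.8465 × -19.4% = -55.2%.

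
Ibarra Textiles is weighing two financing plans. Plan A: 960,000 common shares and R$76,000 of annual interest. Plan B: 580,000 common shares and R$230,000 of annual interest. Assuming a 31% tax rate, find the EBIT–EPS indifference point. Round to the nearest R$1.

R$465,053

Set EPS_A = EPS_B: (EBIT − R$76,000)(1 − 0.31) ÷ 960,000 = (EBIT − R$230,000)(1 − 0.31) ÷ 580,000.
Cancelling (1 − t) and cross-multiplying: 580,000·(EBIT − 76,000) = 960,000·(EBIT − 230,000).
Solving, EBIT = (230,000·960,000 − 76,000·580,000) / (960,000 − 580,000) = 176,720,000,000 / 380,000 = 465,052.63.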